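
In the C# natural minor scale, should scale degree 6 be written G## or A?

Each scale degree takes a distinct letter name. Degree 6 of a scale on C must use the letter A.
A and G## are enharmonically the same pitch, but only A uses the letter A, so it is the correct spelling here.

A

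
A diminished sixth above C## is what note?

A

A sixth above C lands on the letter A.
A diminished sixth spans 7 semitones, so C## moves to pitch class 9. On the letter A that is A.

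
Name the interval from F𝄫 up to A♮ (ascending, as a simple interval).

Counting letters F–G–A gives a third.
Fbb→A = 6 semitones, 2 wider than the major third (4), so doubly augmented.

doubly augmented third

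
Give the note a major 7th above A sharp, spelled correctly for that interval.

G##

A seventh above A lands on the letter G.
A major seventh spans 11 semitones, so A# moves to pitch class 9. On the letter G that is G##.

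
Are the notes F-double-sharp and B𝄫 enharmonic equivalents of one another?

F## is pitch class 7; Bbb is pitch class 9.
The pitch classes differ (7 vs. 9), so they are not enharmonic equivalents.

No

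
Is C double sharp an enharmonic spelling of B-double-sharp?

Two spellings are enharmonically equivalent only if they share a pitch class.
Here C## → 2, B## → 1; 1 ≠ 2, so they are not.

No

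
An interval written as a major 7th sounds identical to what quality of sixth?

A major seventh spans 11 semitones.
A sixth spanning 11 semitones is doubly augmented (the major sixth is 9).

doubly augmented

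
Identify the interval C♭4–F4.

augmented fourth

Counting letters C–D–E–F gives a fourth.
Cb→F = 6 semitones, 1 wider than the perfect fourth (5), so augmented.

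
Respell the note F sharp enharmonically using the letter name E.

E##

F# is pitch class 6. The letter E alone is pitch class 4.
To reach pitch class 6 from E requires an offset of +2 semitones, i.e. double sharp: E##.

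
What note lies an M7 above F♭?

A seventh above F lands on the letter E.
A major seventh spans 11 semitones, so Fb moves to pitch class 3. On the letter E that is Eb.

Eb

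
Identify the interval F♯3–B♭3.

diminished fourth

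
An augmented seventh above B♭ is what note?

A#

A seventh above B lands on the letter A.
An augmented seventh spans 12 semitones, so Bb moves to pitch class 10. On the letter A that is A#.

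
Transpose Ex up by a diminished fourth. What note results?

A#

A fourth above E lands on the letter A.
A diminished fourth spans 4 semitones, so E## moves to pitch class 10. On the letter A that is A#.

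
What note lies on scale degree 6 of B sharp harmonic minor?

G#

The B# harmonic minor scale runs B# C## D# E# F## G# A##.
Degree 6 is G#.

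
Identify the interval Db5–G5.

augmented fourth

The letter names run D→G, a span of 3 letter steps, so the interval is some kind of fourth.
Db to G is 6 semitones. A perfect fourth is 5, so 6 makes it augmented.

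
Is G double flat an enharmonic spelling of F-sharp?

Two spellings are enharmonically equivalent only if they share a pitch class.
Here Gbb → 5, F# → 6; 5 ≠ 6, so they are not.

No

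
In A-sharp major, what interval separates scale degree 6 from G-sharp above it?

Scale degree 6 of A# major is F##.
F## up to G#: letters F→G make it a second; 1 semitone makes it minor.

minor second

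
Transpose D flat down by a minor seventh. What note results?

Eb

D down a major seventh is Eb, so the target letter is E.
From Db, a minor seventh is 10 semitones down: Eb.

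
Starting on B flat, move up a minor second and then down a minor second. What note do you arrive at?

Bb

A minor second up from Bb is Cb (letter C, 1 semitone up).
A minor second down from Cb is Bb (letter B, 1 semitone down).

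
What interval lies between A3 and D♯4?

augmented fourth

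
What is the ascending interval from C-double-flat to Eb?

augmented third

Counting letters C–D–E gives a third.
Cbb→Eb = 5 semitones, 1 wider than the major third (4), so augmented.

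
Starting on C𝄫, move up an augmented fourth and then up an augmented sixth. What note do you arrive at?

D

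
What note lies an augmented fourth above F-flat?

Bb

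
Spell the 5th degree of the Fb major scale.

Degree 5 takes the letter 4 steps above F, which is C.
In major, degree 5 sits 7 semitones above the tonic. Fb + 7 semitones is pitch class 11, spelled on C as Cb.

Cb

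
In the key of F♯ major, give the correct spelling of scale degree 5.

Degree 5 takes the letter 4 steps above F, which is C.
In major, degree 5 sits 7 semitones above the tonic. F# + 7 semitones is pitch class 1, spelled on C as C#.

C#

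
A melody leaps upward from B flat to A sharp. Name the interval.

The letter names run B→A, a span of 6 letter steps, so the interval is some kind of seventh.
Bb to A# is 12 semitones. A major seventh is 11, so 12 makes it augmented.

augmented seventh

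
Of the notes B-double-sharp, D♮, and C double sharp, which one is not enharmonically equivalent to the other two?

B##

In 12-tone equal temperament, enharmonic equivalents share a pitch class. B## is pitch class 1; D is pitch class 2; C## is pitch class 2.
D and C## share pitch class 2, while B## is pitch class 1.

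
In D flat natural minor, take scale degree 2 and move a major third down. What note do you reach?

Cb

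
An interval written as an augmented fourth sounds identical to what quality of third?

doubly augmented

An augmented fourth spans 6 semitones.
A third spanning 6 semitones is doubly augmented (the major third is 4).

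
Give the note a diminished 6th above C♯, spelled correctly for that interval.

C up a major sixth is A, so the target letter is A.
From C#, a diminished sixth is 7 semitones up: Ab.

Ab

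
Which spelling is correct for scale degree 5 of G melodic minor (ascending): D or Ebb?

D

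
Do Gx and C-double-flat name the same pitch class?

G## is pitch class 9; Cbb is pitch class 10.
The pitch classes differ (9 vs. 10), so they are not enharmonic equivalents.

No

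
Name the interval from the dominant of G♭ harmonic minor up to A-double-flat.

diminished fifth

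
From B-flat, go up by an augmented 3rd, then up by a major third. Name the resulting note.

An augmented third up from Bb is D# (letter D, 5 semitones up).
A major third up from D# is F## (letter F, 4 semitones up).

F##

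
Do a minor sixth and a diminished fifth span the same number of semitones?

No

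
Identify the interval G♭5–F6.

major seventh

The letter names run G→F, a span of 6 letter steps, so the interval is some kind of seventh.
Gb to F is 11 semitones. A major seventh is 11, so 11 makes it major.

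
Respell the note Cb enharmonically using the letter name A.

A##

Cb is pitch class 11. The letter A alone is pitch class 9.
To reach pitch class 11 from A requires an offset of +2 semitones, i.e. double sharp: A##.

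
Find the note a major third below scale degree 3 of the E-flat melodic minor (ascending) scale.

Scale degree 3 of Eb melodic minor (ascending) is Gb.
A major third (4 semitones) below Gb lands on the letter E, giving Ebb.

Ebb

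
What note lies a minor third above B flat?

Db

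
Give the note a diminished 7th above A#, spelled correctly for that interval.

G

A up a major seventh is G#, so the target letter is G.
From A#, a diminished seventh is 9 semitones up: G.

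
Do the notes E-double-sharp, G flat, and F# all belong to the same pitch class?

E## is pitch class 6; Gb is pitch class 6; F# is pitch class 6.
All spellings map to pitch class 6, so they are enharmonically equivalent.

Yes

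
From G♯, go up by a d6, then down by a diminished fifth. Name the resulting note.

A diminished sixth up from G# is Eb (letter E, 7 semitones up).
A diminished fifth down from Eb is A (letter A, 6 semitones down).

A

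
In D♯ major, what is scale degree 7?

C##

The D# major scale runs D# E# F## G# A# B# C##.
Degree 7 is C##.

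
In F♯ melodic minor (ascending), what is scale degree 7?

E#

Degree 7 takes the letter 6 steps above F, which is E.
In melodic minor (ascending), degree 7 sits 11 semitones above the tonic. F# + 11 semitones is pitch class 5, spelled on E as E#.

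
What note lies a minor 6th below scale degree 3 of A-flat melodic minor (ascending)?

Scale degree 3 of Ab melodic minor (ascending) is Cb.
A minor sixth (8 semitones) below Cb lands on the letter E, giving Eb.

Eb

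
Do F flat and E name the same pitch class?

Yes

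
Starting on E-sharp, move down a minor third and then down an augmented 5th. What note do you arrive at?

A minor third down from E# is C## (letter C, 3 semitones down).
An augmented fifth down from C## is F# (letter F, 8 semitones down).

F#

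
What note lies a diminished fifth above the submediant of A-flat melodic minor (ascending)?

The submediant of Ab melodic minor (ascending) is F.
A diminished fifth (6 semitones) above F lands on the letter C, giving Cb.

Cb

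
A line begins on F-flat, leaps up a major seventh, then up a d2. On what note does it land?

Fbb

A major seventh up from Fb is Eb (letter E, 11 semitones up).
A diminished second up from Eb is Fbb (letter F, 0 semitones up).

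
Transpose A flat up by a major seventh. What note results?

A seventh above A lands on the letter G.
A major seventh spans 11 semitones, so Ab moves to pitch class 7. On the letter G that is G.

G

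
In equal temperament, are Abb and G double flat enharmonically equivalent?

Two spellings are enharmonically equivalent only if they share a pitch class.
Here Abb → 7, Gbb → 5; 5 ≠ 7, so they are not.

No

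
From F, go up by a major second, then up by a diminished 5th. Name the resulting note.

A major second up from F is G (letter G, 2 semitones up).
A diminished fifth up from G is Db (letter D, 6 semitones up).

Db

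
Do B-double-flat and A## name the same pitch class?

Two spellings are enharmonically equivalent only if they share a pitch class.
Here Bbb → 9, A## → 11; 9 ≠ 11, so they are not.

No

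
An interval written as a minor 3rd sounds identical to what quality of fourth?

A minor third spans 3 semitones.
A fourth spanning 3 semitones is doubly diminished (the perfect fourth is 5).

doubly diminished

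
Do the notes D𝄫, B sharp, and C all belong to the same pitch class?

Yes

Dbb is pitch class 0; B# is pitch class 0; C is pitch class 0.
All spellings map to pitch class 0, so they are enharmonically equivalent.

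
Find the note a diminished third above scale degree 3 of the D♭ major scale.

Abb

Scale degree 3 of Db major is F.
A diminished third (2 semitones) above F lands on the letter A, giving Abb.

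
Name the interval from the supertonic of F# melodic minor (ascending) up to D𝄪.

augmented fifth

The supertonic of F# melodic minor (ascending) is G#.
G# up to D##: letters G→D make it a fifth; 8 semitones makes it augmented.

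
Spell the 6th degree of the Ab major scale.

F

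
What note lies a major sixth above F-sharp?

F up a major sixth is D, so the target letter is D.
From F#, a major sixth is 9 semitones up: D#.

D#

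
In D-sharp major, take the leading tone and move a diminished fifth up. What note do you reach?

The leading tone of D# major is C##.
A diminished fifth (6 semitones) above C## lands on the letter G, giving G#.

G#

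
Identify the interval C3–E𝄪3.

doubly augmented third

Counting letters C–D–E gives a third.
C→E## = 6 semitones, 2 wider than the major third (4), so doubly augmented.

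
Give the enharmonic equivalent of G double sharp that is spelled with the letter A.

A

Plain A sits at the same pitch as G##, so on the letter A the same pitch needs a natural: A.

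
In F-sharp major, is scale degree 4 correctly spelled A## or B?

Each scale degree takes a distinct letter name. Degree 4 of a scale on F must use the letter B.
B and A## are enharmonically the same pitch, but only B uses the letter B, so it is the correct spelling here.

B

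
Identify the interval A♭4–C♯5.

Counting letters A–B–C gives a third.
Ab→C# = 5 semitones, 1 wider than the major third (4), so augmented.

augmented third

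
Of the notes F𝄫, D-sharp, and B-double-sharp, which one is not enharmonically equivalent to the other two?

B##

In 12-tone equal temperament, enharmonic equivalents share a pitch class. Fbb is pitch class 3; D# is pitch class 3; B## is pitch class 1.
Fbb and D# share pitch class 3, while B## is pitch class 1.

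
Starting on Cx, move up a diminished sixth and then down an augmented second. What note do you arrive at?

A diminished sixth up from C## is A (letter A, 7 semitones up).
An augmented second down from A is Gb (letter G, 3 semitones down).

Gb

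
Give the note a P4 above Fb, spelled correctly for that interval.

A fourth above F lands on the letter B.
A perfect fourth spans 5 semitones, so Fb moves to pitch class 9. On the letter B that is Bbb.

Bbb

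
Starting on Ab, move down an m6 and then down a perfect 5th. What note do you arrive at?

F

A minor sixth down from Ab is C (letter C, 8 semitones down).
A perfect fifth down from C is F (letter F, 7 semitones down).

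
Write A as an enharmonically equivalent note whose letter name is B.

A is pitch class 9. The letter B alone is pitch class 11.
To reach pitch class 9 from B requires an offset of -2 semitones, i.e. double flat: Bbb.

Bbb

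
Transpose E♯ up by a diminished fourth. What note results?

A fourth above E lands on the letter A.
A diminished fourth spans 4 semitones, so E# moves to pitch class 9. On the letter A that is A.

A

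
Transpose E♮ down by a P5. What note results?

E down a perfect fifth is A, so the target letter is A.
From E, a perfect fifth is 7 semitones down: A.

A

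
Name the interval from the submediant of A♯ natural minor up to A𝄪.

augmented third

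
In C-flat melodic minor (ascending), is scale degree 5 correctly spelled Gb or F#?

Each scale degree takes a distinct letter name. Degree 5 of a scale on C must use the letter G.
Gb and F# are enharmonically the same pitch, but only Gb uses the letter G, so it is the correct spelling here.

Gb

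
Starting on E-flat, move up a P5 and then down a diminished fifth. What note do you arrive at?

A perfect fifth up from Eb is Bb (letter B, 7 semitones up).
A diminished fifth down from Bb is E (letter E, 6 semitones down).

E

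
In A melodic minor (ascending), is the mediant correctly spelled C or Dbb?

Each scale degree takes a distinct letter name. Degree 3 of a scale on A must use the letter C.
C and Dbb are enharmonically the same pitch, but only C uses the letter C, so it is the correct spelling here.

C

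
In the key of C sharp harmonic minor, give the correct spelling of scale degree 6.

Degree 6 takes the letter 5 steps above C, which is A.
In harmonic minor, degree 6 sits 8 semitones above the tonic. C# + 8 semitones is pitch class 9, spelled on A as A.

A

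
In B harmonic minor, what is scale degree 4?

E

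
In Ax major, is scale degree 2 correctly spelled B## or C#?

Each scale degree takes a distinct letter name. Degree 2 of a scale on A must use the letter B.
B## and C# are enharmonically the same pitch, but only B## uses the letter B, so it is the correct spelling here.

B##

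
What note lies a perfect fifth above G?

G up a perfect fifth is D, so the target letter is D.
From G, a perfect fifth is 7 semitones up: D.

D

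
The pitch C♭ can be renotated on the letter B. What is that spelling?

B

Cb is pitch class 11. The letter B alone is pitch class 11.
Pitch class 11 on B needs no accidental: B.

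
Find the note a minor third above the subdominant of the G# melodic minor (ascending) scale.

The subdominant of G# melodic minor (ascending) is C#.
A minor third (3 semitones) above C# lands on the letter E, giving E.

E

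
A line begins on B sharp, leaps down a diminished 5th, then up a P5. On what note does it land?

A diminished fifth down from B# is E## (letter E, 6 semitones down).
A perfect fifth up from E## is B## (letter B, 7 semitones up).

B##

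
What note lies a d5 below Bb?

A fifth below B lands on the letter E.
A diminished fifth spans 6 semitones, so Bb moves to pitch class 4. On the letter E that is E.

E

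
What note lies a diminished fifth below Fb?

Bb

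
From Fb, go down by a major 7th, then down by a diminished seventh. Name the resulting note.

Ab

A major seventh down from Fb is Gbb (letter G, 11 semitones down).
A diminished seventh down from Gbb is Ab (letter A, 9 semitones down).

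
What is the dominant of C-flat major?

Degree 5 takes the letter 4 steps above C, which is G.
In major, degree 5 sits 7 semitones above the tonic. Cb + 7 semitones is pitch class 6, spelled on G as Gb.

Gb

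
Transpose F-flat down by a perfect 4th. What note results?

Cb

A fourth below F lands on the letter C.
A perfect fourth spans 5 semitones, so Fb moves to pitch class 11. On the letter C that is Cb.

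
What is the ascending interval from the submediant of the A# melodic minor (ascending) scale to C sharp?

diminished fifth

The submediant of A# melodic minor (ascending) is F##.
F## up to C#: letters F→C make it a fifth; 6 semitones makes it diminished.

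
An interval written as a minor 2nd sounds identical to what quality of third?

A minor second spans 1 semitone.
A third spanning 1 semitone is doubly diminished (the major third is 4).

doubly diminished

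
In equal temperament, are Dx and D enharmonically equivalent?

D## is pitch class 4; D is pitch class 2.
The pitch classes differ (4 vs. 2), so they are not enharmonic equivalents.

No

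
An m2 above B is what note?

C

A second above B lands on the letter C.
A minor second spans 1 semitone, so B moves to pitch class 0. On the letter C that is C.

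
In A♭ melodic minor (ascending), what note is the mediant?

Cb

The Ab melodic minor (ascending) scale runs Ab Bb Cb Db Eb F G.
Degree 3 is Cb.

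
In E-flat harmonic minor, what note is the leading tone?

Degree 7 takes the letter 6 steps above E, which is D.
In harmonic minor, degree 7 sits 11 semitones above the tonic. Eb + 11 semitones is pitch class 2, spelled on D as D.

D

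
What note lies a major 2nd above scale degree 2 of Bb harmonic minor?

D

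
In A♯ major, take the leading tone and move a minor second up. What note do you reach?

A#

The leading tone of A# major is G##.
A minor second (1 semitone) above G## lands on the letter A, giving A#.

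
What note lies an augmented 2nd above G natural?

G up a major second is A, so the target letter is A.
From G, an augmented second is 3 semitones up: A#.

A#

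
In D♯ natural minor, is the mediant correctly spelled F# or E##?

Each scale degree takes a distinct letter name. Degree 3 of a scale on D must use the letter F.
F# and E## are enharmonically the same pitch, but only F# uses the letter F, so it is the correct spelling here.

F#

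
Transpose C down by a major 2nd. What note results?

Bb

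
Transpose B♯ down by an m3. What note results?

G##

A third below B lands on the letter G.
A minor third spans 3 semitones, so B# moves to pitch class 9. On the letter G that is G##.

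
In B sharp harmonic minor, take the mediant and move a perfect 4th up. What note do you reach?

The mediant of B# harmonic minor is D#.
A perfect fourth (5 semitones) above D# lands on the letter G, giving G#.

G#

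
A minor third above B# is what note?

D#

A third above B lands on the letter D.
A minor third spans 3 semitones, so B# moves to pitch class 3. On the letter D that is D#.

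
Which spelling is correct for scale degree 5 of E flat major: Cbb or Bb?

Each scale degree takes a distinct letter name. Degree 5 of a scale on E must use the letter B.
Bb and Cbb are enharmonically the same pitch, but only Bb uses the letter B, so it is the correct spelling here.

Bb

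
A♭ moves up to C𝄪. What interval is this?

Counting letters A–B–C gives a third.
Ab→C## = 6 semitones, 2 wider than the major third (4), so doubly augmented.

doubly augmented third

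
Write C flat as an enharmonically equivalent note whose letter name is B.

B

Cb is pitch class 11. The letter B alone is pitch class 11.
Pitch class 11 on B needs no accidental: B.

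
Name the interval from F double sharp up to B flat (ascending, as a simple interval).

doubly diminished fourth

The letter names run F→B, a span of 3 letter steps, so the interval is some kind of fourth.
F## to Bb is 3 semitones. A perfect fourth is 5, so 3 makes it doubly diminished.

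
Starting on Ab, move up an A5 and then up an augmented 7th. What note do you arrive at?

D##

An augmented fifth up from Ab is E (letter E, 8 semitones up).
An augmented seventh up from E is D## (letter D, 12 semitones up).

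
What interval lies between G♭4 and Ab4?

major second

The letter names run G→A, a span of 1 letter step, so the interval is some kind of second.
Gb to Ab is 2 semitones. A major second is 2, so 2 makes it major.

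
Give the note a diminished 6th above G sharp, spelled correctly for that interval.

A sixth above G lands on the letter E.
A diminished sixth spans 7 semitones, so G# moves to pitch class 3. On the letter E that is Eb.

Eb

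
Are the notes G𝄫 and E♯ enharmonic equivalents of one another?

Yes

Gbb is pitch class 5; E# is pitch class 5.
All spellings map to pitch class 5, so they are enharmonically equivalent.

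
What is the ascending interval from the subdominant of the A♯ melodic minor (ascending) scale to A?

diminished fifth

The subdominant of A# melodic minor (ascending) is D#.
D# up to A: letters D→A make it a fifth; 6 semitones makes it diminished.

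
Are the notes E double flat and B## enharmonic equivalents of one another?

No

Two spellings are enharmonically equivalent only if they share a pitch class.
Here Ebb → 2, B## → 1; 1 ≠ 2, so they are not.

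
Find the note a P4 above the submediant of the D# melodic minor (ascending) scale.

The submediant of D# melodic minor (ascending) is B#.
A perfect fourth (5 semitones) above B# lands on the letter E, giving E#.

E#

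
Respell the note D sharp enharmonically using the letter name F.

D# is pitch class 3. The letter F alone is pitch class 5.
To reach pitch class 3 from F requires an offset of -2 semitones, i.e. double flat: Fbb.

Fbb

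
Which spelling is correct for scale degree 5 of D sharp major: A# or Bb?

Each scale degree takes a distinct letter name. Degree 5 of a scale on D must use the letter A.
A# and Bb are enharmonically the same pitch, but only A# uses the letter A, so it is the correct spelling here.

A#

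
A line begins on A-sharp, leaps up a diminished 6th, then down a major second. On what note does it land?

Eb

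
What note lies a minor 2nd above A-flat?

Bbb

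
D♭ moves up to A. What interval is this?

Counting letters D–E–F–G–A gives a fifth.
Db→A = 8 semitones, 1 wider than the perfect fifth (7), so augmented.

augmented fifth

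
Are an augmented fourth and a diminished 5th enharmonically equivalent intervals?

An augmented fourth spans 6 semitones; a diminished fifth spans 6.
They are enharmonically equivalent.

Yes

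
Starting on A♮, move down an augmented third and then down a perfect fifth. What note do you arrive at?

Bbb

An augmented third down from A is Fb (letter F, 5 semitones down).
A perfect fifth down from Fb is Bbb (letter B, 7 semitones down).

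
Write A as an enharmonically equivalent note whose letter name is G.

G##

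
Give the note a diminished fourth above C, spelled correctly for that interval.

Fb

C up a perfect fourth is F, so the target letter is F.
From C, a diminished fourth is 4 semitones up: Fb.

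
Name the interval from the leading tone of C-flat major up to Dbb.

diminished third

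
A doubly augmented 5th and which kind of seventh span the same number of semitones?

A doubly augmented fifth spans 9 semitones.
A seventh spanning 9 semitones is diminished (the major seventh is 11).

diminished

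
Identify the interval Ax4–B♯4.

Counting letters A–B gives a second.
A##→B# = 1 semitone, 1 narrower than the major second (2), so minor.

minor second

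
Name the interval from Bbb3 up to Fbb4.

diminished fifth

Counting letters B–C–D–E–F gives a fifth.
Bbb→Fbb = 6 semitones, 1 narrower than the perfect fifth (7), so diminished.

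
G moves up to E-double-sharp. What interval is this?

doubly augmented sixth

The letter names run G→E, a span of 5 letter steps, so the interval is some kind of sixth.
G to E## is 11 semitones. A major sixth is 9, so 11 makes it doubly augmented.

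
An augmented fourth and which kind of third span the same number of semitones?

doubly augmented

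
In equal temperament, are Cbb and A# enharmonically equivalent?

Yes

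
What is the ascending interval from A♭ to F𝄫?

The letter names run A→F, a span of 5 letter steps, so the interval is some kind of sixth.
Ab to Fbb is 7 semitones. A major sixth is 9, so 7 makes it diminished.

diminished sixth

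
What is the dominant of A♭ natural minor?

Eb

Degree 5 takes the letter 4 steps above A, which is E.
In natural minor, degree 5 sits 7 semitones above the tonic. Ab + 7 semitones is pitch class 3, spelled on E as Eb.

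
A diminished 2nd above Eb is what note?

E up a major second is F#, so the target letter is F.
From Eb, a diminished second is 0 semitones up: Fbb.

Fbb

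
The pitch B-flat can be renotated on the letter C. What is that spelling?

Plain C sits 2 semitones above Bb, so on the letter C the same pitch needs a double flat: Cbb.

Cbb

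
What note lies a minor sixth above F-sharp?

D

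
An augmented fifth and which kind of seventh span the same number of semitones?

An augmented fifth spans 8 semitones.
A seventh spanning 8 semitones is doubly diminished (the major seventh is 11).

doubly diminished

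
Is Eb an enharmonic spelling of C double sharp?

No

Eb is pitch class 3; C## is pitch class 2.
The pitch classes differ (3 vs. 2), so they are not enharmonic equivalents.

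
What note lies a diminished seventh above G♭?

Fbb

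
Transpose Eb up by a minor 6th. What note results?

Cb

A sixth above E lands on the letter C.
A minor sixth spans 8 semitones, so Eb moves to pitch class 11. On the letter C that is Cb.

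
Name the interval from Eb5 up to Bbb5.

The letter names run E→B, a span of 4 letter steps, so the interval is some kind of fifth.
Eb to Bbb is 6 semitones. A perfect fifth is 7, so 6 makes it diminished.

diminished fifth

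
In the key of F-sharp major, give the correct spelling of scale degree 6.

D#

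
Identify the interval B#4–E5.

The letter names run B→E, a span of 3 letter steps, so the interval is some kind of fourth.
B# to E is 4 semitones. A perfect fourth is 5, so 4 makes it diminished.

diminished fourth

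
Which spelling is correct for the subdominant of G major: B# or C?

Each scale degree takes a distinct letter name. Degree 4 of a scale on G must use the letter C.
C and B# are enharmonically the same pitch, but only C uses the letter C, so it is the correct spelling here.

C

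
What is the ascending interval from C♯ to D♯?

major second

The letter names run C→D, a span of 1 letter step, so the interval is some kind of second.
C# to D# is 2 semitones. A major second is 2, so 2 makes it major.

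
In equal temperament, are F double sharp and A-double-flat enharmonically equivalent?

Yes

F## is pitch class 7; Abb is pitch class 7.
All spellings map to pitch class 7, so they are enharmonically equivalent.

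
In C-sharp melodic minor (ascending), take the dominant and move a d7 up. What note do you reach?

The dominant of C# melodic minor (ascending) is G#.
A diminished seventh (9 semitones) above G# lands on the letter F, giving F.

F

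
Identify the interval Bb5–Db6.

minor third

Counting letters B–C–D gives a third.
Bb→Db = 3 semitones, 1 narrower than the major third (4), so minor.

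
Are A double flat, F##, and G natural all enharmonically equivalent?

Abb is pitch class 7; F## is pitch class 7; G is pitch class 7.
All spellings map to pitch class 7, so they are enharmonically equivalent.

Yes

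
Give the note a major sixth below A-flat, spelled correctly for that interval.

Cb

A sixth below A lands on the letter C.
A major sixth spans 9 semitones, so Ab moves to pitch class 11. On the letter C that is Cb.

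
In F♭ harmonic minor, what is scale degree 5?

Cb

Degree 5 takes the letter 4 steps above F, which is C.
In harmonic minor, degree 5 sits 7 semitones above the tonic. Fb + 7 semitones is pitch class 11, spelled on C as Cb.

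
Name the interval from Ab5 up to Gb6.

minor seventh

The letter names run A→G, a span of 6 letter steps, so the interval is some kind of seventh.
Ab to Gb is 10 semitones. A major seventh is 11, so 10 makes it minor.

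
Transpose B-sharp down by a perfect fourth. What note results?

F##

A fourth below B lands on the letter F.
A perfect fourth spans 5 semitones, so B# moves to pitch class 7. On the letter F that is F##.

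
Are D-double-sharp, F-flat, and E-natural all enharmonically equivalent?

D## = pitch class 4 and Fb = pitch class 4 and E = pitch class 4 — the same pitch class, so they are enharmonic equivalents.

Yes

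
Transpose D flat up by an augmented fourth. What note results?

G

D up a perfect fourth is G, so the target letter is G.
From Db, an augmented fourth is 6 semitones up: G.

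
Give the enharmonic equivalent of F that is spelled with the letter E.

Plain E sits 1 semitone below F, so on the letter E the same pitch needs a sharp: E#.

E#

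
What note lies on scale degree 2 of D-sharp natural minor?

E#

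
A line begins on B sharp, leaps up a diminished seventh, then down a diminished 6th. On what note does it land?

C##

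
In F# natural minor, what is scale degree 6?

D

Degree 6 takes the letter 5 steps above F, which is D.
In natural minor, degree 6 sits 8 semitones above the tonic. F# + 8 semitones is pitch class 2, spelled on D as D.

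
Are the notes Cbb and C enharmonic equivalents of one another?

No

Two spellings are enharmonically equivalent only if they share a pitch class.
Here Cbb → 10, C → 0; 0 ≠ 10, so they are not.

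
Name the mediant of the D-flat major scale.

Degree 3 takes the letter 2 steps above D, which is F.
In major, degree 3 sits 4 semitones above the tonic. Db + 4 semitones is pitch class 5, spelled on F as F.

F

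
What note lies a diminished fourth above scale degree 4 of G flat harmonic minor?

Fbb

Scale degree 4 of Gb harmonic minor is Cb.
A diminished fourth (4 semitones) above Cb lands on the letter F, giving Fbb.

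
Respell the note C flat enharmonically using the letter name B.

Cb is pitch class 11. The letter B alone is pitch class 11.
Pitch class 11 on B needs no accidental: B.

B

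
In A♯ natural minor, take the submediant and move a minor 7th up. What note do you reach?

E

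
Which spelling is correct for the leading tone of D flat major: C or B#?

C

Each scale degree takes a distinct letter name. Degree 7 of a scale on D must use the letter C.
C and B# are enharmonically the same pitch, but only C uses the letter C, so it is the correct spelling here.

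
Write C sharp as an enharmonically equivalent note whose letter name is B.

B##

Plain B sits 2 semitones below C#, so on the letter B the same pitch needs a double sharp: B##.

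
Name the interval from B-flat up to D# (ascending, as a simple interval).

augmented third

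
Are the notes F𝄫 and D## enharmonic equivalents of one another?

No

Fbb is pitch class 3; D## is pitch class 4.
The pitch classes differ (3 vs. 4), so they are not enharmonic equivalents.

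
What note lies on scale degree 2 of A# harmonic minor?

B#

The A# harmonic minor scale runs A# B# C# D# E# F# G##.
Degree 2 is B#.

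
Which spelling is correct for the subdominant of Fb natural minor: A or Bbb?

Each scale degree takes a distinct letter name. Degree 4 of a scale on F must use the letter B.
Bbb and A are enharmonically the same pitch, but only Bbb uses the letter B, so it is the correct spelling here.

Bbb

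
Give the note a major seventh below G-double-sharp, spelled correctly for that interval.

A#

G down a major seventh is Ab, so the target letter is A.
From G##, a major seventh is 11 semitones down: A#.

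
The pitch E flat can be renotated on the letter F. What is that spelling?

Fbb

Plain F sits 2 semitones above Eb, so on the letter F the same pitch needs a double flat: Fbb.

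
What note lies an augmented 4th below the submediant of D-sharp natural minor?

F

The submediant of D# natural minor is B.
An augmented fourth (6 semitones) below B lands on the letter F, giving F.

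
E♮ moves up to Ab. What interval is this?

diminished fourth

Counting letters E–F–G–A gives a fourth.
E→Ab = 4 semitones, 1 narrower than the perfect fourth (5), so diminished.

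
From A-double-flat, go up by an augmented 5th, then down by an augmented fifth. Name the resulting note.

An augmented fifth up from Abb is Eb (letter E, 8 semitones up).
An augmented fifth down from Eb is Abb (letter A, 8 semitones down).

Abb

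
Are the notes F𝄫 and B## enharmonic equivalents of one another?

No

Two spellings are enharmonically equivalent only if they share a pitch class.
Here Fbb → 3, B## → 1; 1 ≠ 3, so they are not.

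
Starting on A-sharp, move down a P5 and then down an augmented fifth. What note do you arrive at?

G

A perfect fifth down from A# is D# (letter D, 7 semitones down).
An augmented fifth down from D# is G (letter G, 8 semitones down).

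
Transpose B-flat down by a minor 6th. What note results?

D

A sixth below B lands on the letter D.
A minor sixth spans 8 semitones, so Bb moves to pitch class 2. On the letter D that is D.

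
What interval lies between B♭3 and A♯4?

The letter names run B→A, a span of 6 letter steps, so the interval is some kind of seventh.
Bb to A# is 12 semitones. A major seventh is 11, so 12 makes it augmented.

augmented seventh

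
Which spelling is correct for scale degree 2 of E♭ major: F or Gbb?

F

Each scale degree takes a distinct letter name. Degree 2 of a scale on E must use the letter F.
F and Gbb are enharmonically the same pitch, but only F uses the letter F, so it is the correct spelling here.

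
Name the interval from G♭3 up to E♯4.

doubly augmented sixth

The letter names run G→E, a span of 5 letter steps, so the interval is some kind of sixth.
Gb to E# is 11 semitones. A major sixth is 9, so 11 makes it doubly augmented.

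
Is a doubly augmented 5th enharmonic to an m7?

No

A doubly augmented fifth spans 9 semitones; a minor seventh spans 10.
The spans differ, so they are not enharmonic equivalents.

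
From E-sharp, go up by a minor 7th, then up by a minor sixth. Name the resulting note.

A minor seventh up from E# is D# (letter D, 10 semitones up).
A minor sixth up from D# is B (letter B, 8 semitones up).

B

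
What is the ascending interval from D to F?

minor third

The letter names run D→F, a span of 2 letter steps, so the interval is some kind of third.
D to F is 3 semitones. A major third is 4, so 3 makes it minor.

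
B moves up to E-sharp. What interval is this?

augmented fourth

The letter names run B→E, a span of 3 letter steps, so the interval is some kind of fourth.
B to E# is 6 semitones. A perfect fourth is 5, so 6 makes it augmented.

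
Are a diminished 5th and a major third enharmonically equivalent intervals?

No

A diminished fifth spans 6 semitones; a major third spans 4.
The spans differ, so they are not enharmonic equivalents.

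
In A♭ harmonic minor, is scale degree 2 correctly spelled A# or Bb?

Bb

Each scale degree takes a distinct letter name. Degree 2 of a scale on A must use the letter B.
Bb and A# are enharmonically the same pitch, but only Bb uses the letter B, so it is the correct spelling here.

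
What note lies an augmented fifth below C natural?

A fifth below C lands on the letter F.
An augmented fifth spans 8 semitones, so C moves to pitch class 4. On the letter F that is Fb.

Fb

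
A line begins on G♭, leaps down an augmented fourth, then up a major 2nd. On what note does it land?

An augmented fourth down from Gb is Dbb (letter D, 6 semitones down).
A major second up from Dbb is Ebb (letter E, 2 semitones up).

Ebb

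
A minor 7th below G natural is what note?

A seventh below G lands on the letter A.
A minor seventh spans 10 semitones, so G moves to pitch class 9. On the letter A that is A.

A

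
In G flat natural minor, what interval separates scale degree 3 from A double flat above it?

minor seventh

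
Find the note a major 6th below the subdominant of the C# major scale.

The subdominant of C# major is F#.
A major sixth (9 semitones) below F# lands on the letter A, giving A.

A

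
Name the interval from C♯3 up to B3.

minor seventh

Counting letters C–D–E–F–G–A–B gives a seventh.
C#→B = 10 semitones, 1 narrower than the major seventh (11), so minor.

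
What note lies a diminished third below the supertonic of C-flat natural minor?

B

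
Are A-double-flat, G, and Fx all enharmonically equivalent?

Yes

Abb = pitch class 7 and G = pitch class 7 and F## = pitch class 7 — the same pitch class, so they are enharmonic equivalents.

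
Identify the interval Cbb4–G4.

doubly augmented fifth

Counting letters C–D–E–F–G gives a fifth.
Cbb→G = 9 semitones, 2 wider than the perfect fifth (7), so doubly augmented.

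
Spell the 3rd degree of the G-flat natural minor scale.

Bbb

The Gb natural minor scale runs Gb Ab Bbb Cb Db Ebb Fb.
Degree 3 is Bbb.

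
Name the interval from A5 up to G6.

The letter names run A→G, a span of 6 letter steps, so the interval is some kind of seventh.
A to G is 10 semitones. A major seventh is 11, so 10 makes it minor.

minor seventh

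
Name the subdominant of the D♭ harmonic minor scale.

Gb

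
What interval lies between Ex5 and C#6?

diminished sixth

Counting letters E–F–G–A–B–C gives a sixth.
E##→C# = 7 semitones, 2 narrower than the major sixth (9), so diminished.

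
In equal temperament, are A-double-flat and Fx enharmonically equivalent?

Yes

Abb is pitch class 7; F## is pitch class 7.
All spellings map to pitch class 7, so they are enharmonically equivalent.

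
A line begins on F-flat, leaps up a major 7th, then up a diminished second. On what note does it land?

A major seventh up from Fb is Eb (letter E, 11 semitones up).
A diminished second up from Eb is Fbb (letter F, 0 semitones up).

Fbb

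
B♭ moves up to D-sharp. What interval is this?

augmented third

Counting letters B–C–D gives a third.
Bb→D# = 5 semitones, 1 wider than the major third (4), so augmented.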